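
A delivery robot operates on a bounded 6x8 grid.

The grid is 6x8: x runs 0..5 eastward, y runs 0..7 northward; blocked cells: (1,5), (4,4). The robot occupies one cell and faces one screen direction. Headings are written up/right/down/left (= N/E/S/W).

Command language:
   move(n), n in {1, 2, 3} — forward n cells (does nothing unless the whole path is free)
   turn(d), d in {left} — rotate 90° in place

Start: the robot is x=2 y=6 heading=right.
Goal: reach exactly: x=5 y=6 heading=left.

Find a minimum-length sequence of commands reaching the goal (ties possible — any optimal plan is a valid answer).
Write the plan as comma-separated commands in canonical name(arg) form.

move(3), turn(left), turn(left)

begin: x=2 y=6 heading=right
1. move(3) → x=5 y=6 heading=right
2. turn(left) → x=5 y=6 heading=up
3. turn(left) → x=5 y=6 heading=left
shorter routes all fall short; 3 is best.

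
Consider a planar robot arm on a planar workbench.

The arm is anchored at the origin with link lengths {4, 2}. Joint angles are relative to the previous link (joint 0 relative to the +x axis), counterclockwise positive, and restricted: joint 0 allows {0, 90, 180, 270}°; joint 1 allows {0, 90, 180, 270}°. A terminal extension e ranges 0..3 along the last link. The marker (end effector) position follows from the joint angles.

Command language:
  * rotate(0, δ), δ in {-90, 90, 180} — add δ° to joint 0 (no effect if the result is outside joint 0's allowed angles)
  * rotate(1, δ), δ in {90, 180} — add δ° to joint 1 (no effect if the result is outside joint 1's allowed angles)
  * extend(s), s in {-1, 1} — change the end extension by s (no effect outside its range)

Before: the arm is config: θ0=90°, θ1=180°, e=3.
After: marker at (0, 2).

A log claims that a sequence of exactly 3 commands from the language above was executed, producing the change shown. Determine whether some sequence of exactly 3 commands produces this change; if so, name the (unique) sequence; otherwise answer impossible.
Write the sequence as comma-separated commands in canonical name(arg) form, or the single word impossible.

extend(-1), extend(-1), extend(-1)

t0: config: θ0=90°, θ1=180°, e=3
step 1 (extend(-1)): config: θ0=90°, θ1=180°, e=2
step 2 (extend(-1)): config: θ0=90°, θ1=180°, e=1
step 3 (extend(-1)): config: θ0=90°, θ1=180°, e=0
no rival 3-sequence matches.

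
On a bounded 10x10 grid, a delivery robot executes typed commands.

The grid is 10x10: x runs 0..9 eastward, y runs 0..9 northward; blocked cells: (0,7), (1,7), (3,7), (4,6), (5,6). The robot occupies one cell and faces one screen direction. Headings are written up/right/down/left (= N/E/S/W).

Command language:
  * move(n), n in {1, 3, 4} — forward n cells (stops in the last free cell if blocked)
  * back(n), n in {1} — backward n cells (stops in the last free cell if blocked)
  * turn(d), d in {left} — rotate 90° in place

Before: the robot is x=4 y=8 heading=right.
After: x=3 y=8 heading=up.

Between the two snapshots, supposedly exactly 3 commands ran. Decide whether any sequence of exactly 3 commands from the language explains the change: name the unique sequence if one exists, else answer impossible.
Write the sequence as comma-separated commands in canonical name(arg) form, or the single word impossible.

back(1), turn(left), back(1)

key: the second back(1) is stopped early by the blocked cell at (3,7)
start: x=4 y=8 heading=right
1. back(1) → x=3 y=8 heading=right
2. turn(left) → x=3 y=8 heading=up
3. back(1) → x=3 y=8 heading=up
no rival 3-sequence matches.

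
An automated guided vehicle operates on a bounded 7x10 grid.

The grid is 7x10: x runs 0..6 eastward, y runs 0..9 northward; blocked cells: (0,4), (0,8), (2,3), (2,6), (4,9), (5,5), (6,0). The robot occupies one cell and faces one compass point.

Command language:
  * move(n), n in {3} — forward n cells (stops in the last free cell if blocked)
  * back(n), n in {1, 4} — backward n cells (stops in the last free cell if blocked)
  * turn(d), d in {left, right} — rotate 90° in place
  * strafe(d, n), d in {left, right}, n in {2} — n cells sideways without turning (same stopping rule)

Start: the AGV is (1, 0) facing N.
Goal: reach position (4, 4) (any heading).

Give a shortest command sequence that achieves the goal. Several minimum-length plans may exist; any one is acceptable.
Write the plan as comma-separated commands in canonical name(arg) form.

turn(right), strafe(left, 2), strafe(left, 2), move(3)

start: (1, 0) facing N
[1] after turn(right): (1, 0) facing E
[2] after strafe(left, 2): (1, 2) facing E
[3] after strafe(left, 2): (1, 4) facing E
[4] after move(3): (4, 4) facing E
no 3-step plan works, so 4 is optimal.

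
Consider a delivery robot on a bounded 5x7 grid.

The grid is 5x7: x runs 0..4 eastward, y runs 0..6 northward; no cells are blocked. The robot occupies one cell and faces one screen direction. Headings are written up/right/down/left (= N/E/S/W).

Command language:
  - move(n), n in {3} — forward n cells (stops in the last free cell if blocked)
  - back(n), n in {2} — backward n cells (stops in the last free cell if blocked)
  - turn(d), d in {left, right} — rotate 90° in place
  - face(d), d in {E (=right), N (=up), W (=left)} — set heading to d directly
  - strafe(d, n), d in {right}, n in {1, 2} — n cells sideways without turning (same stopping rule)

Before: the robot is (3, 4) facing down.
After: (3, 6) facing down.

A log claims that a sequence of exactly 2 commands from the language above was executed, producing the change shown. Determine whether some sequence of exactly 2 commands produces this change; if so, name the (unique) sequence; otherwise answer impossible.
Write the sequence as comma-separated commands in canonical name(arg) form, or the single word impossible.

key: the second back(2) runs into the grid edge before its full distance
t0: (3, 4) facing down
[1] after back(2): (3, 6) facing down
[2] after back(2): (3, 6) facing down
no other 2-command option fits: unique.

back(2), back(2)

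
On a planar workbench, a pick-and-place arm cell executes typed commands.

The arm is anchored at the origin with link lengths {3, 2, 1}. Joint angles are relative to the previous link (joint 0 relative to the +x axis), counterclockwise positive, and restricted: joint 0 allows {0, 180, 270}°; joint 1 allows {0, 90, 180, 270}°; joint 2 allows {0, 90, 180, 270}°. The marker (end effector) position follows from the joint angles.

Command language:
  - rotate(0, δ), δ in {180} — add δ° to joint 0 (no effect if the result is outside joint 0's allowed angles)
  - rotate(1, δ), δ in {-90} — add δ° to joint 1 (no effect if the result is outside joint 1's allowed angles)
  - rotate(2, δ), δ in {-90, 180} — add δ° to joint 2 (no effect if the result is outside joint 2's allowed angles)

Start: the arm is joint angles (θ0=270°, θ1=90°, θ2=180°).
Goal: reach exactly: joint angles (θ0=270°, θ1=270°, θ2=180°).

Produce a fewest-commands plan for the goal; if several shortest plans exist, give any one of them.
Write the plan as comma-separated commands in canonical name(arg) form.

rotate(1, -90), rotate(1, -90)

initial: joint angles (θ0=270°, θ1=90°, θ2=180°)
1. rotate(1, -90) → joint angles (θ0=270°, θ1=0°, θ2=180°)
2. rotate(1, -90) → joint angles (θ0=270°, θ1=270°, θ2=180°)
no 1-step plan works, so 2 is optimal.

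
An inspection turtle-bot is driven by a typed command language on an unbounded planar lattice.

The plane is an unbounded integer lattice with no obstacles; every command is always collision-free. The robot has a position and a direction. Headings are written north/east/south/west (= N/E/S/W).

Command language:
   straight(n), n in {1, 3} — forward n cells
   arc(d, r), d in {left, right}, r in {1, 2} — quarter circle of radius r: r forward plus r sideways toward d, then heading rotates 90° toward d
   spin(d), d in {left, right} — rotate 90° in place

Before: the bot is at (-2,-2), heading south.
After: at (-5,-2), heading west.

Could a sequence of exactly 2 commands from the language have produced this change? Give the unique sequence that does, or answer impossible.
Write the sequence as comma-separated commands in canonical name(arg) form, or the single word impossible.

key: running straight(3) before spin(right) would end elsewhere — order is forced
initial: at (-2,-2), heading south
[1] after spin(right): at (-2,-2), heading west
[2] after straight(3): at (-5,-2), heading west
no rival 2-sequence matches.

spin(right), straight(3)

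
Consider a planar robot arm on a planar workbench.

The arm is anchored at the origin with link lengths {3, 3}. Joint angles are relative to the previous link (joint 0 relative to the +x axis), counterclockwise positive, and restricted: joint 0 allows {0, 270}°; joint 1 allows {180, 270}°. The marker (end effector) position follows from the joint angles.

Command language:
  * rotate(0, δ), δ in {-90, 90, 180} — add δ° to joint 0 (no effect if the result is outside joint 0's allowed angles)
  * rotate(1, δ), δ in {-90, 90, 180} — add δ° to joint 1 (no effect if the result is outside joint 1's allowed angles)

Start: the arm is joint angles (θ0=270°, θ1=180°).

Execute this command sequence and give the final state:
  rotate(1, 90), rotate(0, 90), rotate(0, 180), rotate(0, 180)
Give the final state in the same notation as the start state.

joint angles (θ0=0°, θ1=270°)

start: joint angles (θ0=270°, θ1=180°)
[1] after rotate(1, 90): joint angles (θ0=270°, θ1=270°)
[2] after rotate(0, 90): joint angles (θ0=0°, θ1=270°)
[3] after rotate(0, 180): joint angles (θ0=0°, θ1=270°)
[4] after rotate(0, 180): joint angles (θ0=0°, θ1=270°)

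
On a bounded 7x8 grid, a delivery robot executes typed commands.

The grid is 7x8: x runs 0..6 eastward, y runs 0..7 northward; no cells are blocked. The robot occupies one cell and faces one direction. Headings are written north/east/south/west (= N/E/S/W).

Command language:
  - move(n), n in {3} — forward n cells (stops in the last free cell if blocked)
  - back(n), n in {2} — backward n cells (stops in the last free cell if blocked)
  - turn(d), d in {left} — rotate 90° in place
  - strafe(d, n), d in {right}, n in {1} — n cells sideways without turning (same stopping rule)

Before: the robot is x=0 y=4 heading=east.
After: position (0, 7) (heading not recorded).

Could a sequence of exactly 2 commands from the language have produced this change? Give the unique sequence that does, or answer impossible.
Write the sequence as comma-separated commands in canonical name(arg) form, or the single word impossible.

turn(left), move(3)

key: running move(3) before turn(left) would end elsewhere — order is forced
t0: x=0 y=4 heading=east
1. turn(left) → x=0 y=4 heading=north
2. move(3) → x=0 y=7 heading=north
uniquely the one of 16 2-step routes that fits.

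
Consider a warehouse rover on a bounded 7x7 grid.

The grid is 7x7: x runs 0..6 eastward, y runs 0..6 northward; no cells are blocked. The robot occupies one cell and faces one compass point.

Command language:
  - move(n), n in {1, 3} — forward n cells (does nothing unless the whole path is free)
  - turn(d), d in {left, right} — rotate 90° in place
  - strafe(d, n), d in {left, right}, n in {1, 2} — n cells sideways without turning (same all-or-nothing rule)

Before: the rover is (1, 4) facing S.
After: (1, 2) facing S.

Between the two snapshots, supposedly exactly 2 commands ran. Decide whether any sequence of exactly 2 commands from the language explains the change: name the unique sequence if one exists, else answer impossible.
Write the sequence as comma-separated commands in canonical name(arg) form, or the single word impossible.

move(1), move(1)

key: heading stays S — no command in the sequence turns
start: (1, 4) facing S
t=1 move(1) ⇒ (1, 3) facing S
t=2 move(1) ⇒ (1, 2) facing S
no other 2-command option fits: unique.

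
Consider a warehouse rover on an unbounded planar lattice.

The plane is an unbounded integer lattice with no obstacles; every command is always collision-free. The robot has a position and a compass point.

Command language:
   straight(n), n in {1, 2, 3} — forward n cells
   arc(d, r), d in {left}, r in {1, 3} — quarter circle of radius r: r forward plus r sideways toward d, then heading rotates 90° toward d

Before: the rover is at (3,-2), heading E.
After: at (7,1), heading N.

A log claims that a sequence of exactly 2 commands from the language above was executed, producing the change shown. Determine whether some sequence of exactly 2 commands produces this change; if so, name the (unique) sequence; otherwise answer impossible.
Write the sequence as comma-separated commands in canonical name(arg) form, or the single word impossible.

straight(1), arc(left, 3)

key: cell and facing (now N) both changed — the 2 commands mix motion and turning
start: at (3,-2), heading E
t=1 straight(1) ⇒ at (4,-2), heading E
t=2 arc(left, 3) ⇒ at (7,1), heading N
all 25 alternatives checked — unique.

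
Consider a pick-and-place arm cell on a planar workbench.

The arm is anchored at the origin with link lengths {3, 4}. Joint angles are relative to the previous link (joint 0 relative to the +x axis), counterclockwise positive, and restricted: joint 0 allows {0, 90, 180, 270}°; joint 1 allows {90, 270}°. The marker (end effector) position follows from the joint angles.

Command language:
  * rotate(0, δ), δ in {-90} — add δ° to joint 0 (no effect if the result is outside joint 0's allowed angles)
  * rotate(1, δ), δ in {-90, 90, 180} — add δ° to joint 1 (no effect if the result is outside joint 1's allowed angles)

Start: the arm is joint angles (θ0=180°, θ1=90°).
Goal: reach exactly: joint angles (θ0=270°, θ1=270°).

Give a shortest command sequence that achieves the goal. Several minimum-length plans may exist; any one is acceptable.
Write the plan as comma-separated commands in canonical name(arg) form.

rotate(1, 180), rotate(0, -90), rotate(0, -90), rotate(0, -90)

from: joint angles (θ0=180°, θ1=90°)
[1] after rotate(1, 180): joint angles (θ0=180°, θ1=270°)
[2] after rotate(0, -90): joint angles (θ0=90°, θ1=270°)
[3] after rotate(0, -90): joint angles (θ0=0°, θ1=270°)
[4] after rotate(0, -90): joint angles (θ0=270°, θ1=270°)
minimal: 4 command(s), checked below 4.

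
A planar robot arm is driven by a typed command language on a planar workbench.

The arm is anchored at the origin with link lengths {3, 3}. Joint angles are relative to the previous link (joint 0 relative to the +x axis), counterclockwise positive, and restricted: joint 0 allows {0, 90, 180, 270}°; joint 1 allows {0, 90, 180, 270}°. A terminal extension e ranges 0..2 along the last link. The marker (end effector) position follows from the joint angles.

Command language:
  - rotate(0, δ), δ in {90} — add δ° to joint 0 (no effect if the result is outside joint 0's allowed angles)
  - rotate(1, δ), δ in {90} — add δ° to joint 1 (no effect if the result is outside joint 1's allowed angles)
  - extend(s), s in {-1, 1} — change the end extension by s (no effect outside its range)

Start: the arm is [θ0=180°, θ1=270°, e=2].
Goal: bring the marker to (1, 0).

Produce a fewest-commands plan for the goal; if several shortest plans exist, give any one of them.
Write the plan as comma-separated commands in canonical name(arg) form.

start: [θ0=180°, θ1=270°, e=2]
t=1 rotate(1, 90) ⇒ [θ0=180°, θ1=0°, e=2]
t=2 rotate(1, 90) ⇒ [θ0=180°, θ1=90°, e=2]
t=3 rotate(1, 90) ⇒ [θ0=180°, θ1=180°, e=2]
t=4 extend(-1) ⇒ [θ0=180°, θ1=180°, e=1]
minimal: 4 command(s), checked below 4.

rotate(1, 90), rotate(1, 90), rotate(1, 90), extend(-1)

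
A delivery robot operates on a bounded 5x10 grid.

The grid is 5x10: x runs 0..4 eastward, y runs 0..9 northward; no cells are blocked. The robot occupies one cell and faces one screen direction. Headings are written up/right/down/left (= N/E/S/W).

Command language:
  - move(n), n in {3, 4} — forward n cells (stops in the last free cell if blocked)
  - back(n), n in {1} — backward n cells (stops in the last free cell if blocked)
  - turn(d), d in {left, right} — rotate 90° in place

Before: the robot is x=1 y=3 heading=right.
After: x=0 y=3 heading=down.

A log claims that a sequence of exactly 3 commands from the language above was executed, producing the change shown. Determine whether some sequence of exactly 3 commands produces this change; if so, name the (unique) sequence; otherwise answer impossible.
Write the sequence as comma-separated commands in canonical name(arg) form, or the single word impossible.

key: the second back(1) runs into the grid edge before its full distance
from: x=1 y=3 heading=right
t=1 back(1) ⇒ x=0 y=3 heading=right
t=2 back(1) ⇒ x=0 y=3 heading=right
t=3 turn(right) ⇒ x=0 y=3 heading=down
no rival 3-sequence matches.

back(1), back(1), turn(right)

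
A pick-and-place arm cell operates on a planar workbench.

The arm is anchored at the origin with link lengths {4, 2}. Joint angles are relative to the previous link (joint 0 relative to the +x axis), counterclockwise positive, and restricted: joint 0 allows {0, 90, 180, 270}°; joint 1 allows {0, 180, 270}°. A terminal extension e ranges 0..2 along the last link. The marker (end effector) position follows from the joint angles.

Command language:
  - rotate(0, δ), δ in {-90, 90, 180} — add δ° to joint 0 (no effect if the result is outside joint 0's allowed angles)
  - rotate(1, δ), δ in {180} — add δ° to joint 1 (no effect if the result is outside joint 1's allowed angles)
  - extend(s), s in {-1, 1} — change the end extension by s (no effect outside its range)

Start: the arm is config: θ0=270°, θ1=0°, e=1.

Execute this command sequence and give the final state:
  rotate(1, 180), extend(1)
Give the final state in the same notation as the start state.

initial: config: θ0=270°, θ1=0°, e=1
step 1 (rotate(1, 180)): config: θ0=270°, θ1=180°, e=1
step 2 (extend(1)): config: θ0=270°, θ1=180°, e=2

config: θ0=270°, θ1=180°, e=2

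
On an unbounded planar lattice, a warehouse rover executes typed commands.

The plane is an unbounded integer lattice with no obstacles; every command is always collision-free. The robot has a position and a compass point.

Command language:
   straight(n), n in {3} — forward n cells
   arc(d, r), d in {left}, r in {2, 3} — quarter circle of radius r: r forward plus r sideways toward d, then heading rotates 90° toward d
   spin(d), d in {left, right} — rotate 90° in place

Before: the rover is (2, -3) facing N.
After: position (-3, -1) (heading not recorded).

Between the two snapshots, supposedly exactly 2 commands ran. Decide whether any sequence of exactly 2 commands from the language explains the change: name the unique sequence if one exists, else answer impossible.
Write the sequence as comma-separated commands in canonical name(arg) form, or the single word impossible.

key: running straight(3) before arc(left, 2) would end elsewhere — order is forced
t0: (2, -3) facing N
t=1 arc(left, 2) ⇒ (0, -1) facing W
t=2 straight(3) ⇒ (-3, -1) facing W
all 25 alternatives checked — unique.

arc(left, 2), straight(3)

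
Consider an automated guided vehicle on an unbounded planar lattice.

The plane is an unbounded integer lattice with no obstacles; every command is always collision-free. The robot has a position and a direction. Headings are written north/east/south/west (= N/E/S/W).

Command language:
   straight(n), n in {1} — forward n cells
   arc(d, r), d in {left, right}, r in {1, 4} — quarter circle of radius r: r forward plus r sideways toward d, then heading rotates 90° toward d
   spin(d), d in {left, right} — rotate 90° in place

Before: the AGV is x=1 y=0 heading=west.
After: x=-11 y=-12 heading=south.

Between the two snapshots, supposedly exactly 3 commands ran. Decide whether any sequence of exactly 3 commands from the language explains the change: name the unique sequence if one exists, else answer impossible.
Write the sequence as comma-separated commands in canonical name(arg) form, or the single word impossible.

arc(left, 4), arc(right, 4), arc(left, 4)

key: position moved to (-11,-12) AND the heading swung to S — translation plus rotation needed
begin: x=1 y=0 heading=west
[1] after arc(left, 4): x=-3 y=-4 heading=south
[2] after arc(right, 4): x=-7 y=-8 heading=west
[3] after arc(left, 4): x=-11 y=-12 heading=south
uniquely the one of 343 3-step routes that fits.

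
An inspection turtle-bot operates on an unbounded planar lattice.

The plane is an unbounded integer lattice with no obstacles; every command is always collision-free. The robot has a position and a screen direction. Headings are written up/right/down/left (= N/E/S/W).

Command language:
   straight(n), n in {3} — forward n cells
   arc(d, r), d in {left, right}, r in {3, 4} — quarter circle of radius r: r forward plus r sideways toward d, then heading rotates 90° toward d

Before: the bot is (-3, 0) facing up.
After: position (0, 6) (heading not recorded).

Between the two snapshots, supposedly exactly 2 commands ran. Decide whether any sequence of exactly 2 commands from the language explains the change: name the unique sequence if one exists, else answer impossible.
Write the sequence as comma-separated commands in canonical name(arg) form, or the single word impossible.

straight(3), arc(right, 3)

key: running arc(right, 3) before straight(3) would end elsewhere — order is forced
start: (-3, 0) facing up
[1] after straight(3): (-3, 3) facing up
[2] after arc(right, 3): (0, 6) facing right
no other 2-command option fits: unique.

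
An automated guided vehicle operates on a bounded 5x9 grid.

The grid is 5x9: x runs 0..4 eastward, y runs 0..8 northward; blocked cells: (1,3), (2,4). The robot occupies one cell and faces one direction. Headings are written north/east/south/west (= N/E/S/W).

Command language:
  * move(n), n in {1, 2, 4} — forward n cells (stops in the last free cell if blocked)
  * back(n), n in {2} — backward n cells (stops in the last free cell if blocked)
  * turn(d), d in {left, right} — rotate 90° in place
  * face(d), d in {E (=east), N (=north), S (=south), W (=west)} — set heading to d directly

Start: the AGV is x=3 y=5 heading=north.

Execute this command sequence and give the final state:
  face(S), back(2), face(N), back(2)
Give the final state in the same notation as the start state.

initial: x=3 y=5 heading=north
step 1 (face(S)): x=3 y=5 heading=south
step 2 (back(2)): x=3 y=7 heading=south
step 3 (face(N)): x=3 y=7 heading=north
step 4 (back(2)): x=3 y=5 heading=north

x=3 y=5 heading=north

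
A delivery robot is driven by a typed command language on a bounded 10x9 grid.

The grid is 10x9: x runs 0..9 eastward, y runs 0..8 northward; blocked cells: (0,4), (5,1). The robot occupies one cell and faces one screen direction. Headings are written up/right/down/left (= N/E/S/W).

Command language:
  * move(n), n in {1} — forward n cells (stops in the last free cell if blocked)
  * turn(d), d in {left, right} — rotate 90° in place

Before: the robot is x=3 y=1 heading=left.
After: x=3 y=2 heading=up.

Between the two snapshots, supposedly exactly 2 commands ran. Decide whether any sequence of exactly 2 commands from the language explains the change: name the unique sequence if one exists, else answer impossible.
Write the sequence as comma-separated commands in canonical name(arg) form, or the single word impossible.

turn(right), move(1)

key: order matters: swapping turn(right) and move(1) lands elsewhere
begin: x=3 y=1 heading=left
1. turn(right) → x=3 y=1 heading=up
2. move(1) → x=3 y=2 heading=up
all 9 alternatives checked — unique.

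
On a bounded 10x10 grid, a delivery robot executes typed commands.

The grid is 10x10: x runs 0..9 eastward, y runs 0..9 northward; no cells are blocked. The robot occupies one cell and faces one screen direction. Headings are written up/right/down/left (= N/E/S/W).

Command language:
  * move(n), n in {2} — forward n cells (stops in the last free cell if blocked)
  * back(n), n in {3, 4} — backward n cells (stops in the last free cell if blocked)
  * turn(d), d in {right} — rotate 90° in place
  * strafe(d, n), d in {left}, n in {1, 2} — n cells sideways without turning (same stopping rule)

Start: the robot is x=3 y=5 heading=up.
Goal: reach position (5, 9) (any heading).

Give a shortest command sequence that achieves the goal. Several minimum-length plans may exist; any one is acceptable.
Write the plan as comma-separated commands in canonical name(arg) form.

move(2), move(2), turn(right), move(2)

start: x=3 y=5 heading=up
[1] after move(2): x=3 y=7 heading=up
[2] after move(2): x=3 y=9 heading=up
[3] after turn(right): x=3 y=9 heading=right
[4] after move(2): x=5 y=9 heading=right
no 3-step plan works, so 4 is optimal.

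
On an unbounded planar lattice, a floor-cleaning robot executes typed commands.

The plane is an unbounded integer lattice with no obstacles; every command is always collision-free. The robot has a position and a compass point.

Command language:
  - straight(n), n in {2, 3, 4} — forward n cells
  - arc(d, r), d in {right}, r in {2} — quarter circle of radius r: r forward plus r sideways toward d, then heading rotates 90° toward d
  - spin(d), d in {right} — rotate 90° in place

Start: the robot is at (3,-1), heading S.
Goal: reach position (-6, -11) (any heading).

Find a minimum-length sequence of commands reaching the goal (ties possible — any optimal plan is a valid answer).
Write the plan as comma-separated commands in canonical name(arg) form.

begin: at (3,-1), heading S
1. straight(4) → at (3,-5), heading S
2. straight(4) → at (3,-9), heading S
3. arc(right, 2) → at (1,-11), heading W
4. straight(4) → at (-3,-11), heading W
5. straight(3) → at (-6,-11), heading W
nothing shorter than 5 reaches the goal.

straight(4), straight(4), arc(right, 2), straight(4), straight(3)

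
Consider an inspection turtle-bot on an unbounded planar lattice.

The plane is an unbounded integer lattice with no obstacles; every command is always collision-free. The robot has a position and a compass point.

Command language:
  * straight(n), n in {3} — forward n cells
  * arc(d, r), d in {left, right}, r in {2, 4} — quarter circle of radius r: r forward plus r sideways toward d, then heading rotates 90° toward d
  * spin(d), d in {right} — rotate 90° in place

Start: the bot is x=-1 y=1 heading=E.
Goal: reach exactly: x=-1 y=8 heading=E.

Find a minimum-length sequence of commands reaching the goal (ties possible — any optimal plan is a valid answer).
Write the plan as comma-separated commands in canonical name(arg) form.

spin(right), spin(right), arc(right, 2), straight(3), arc(right, 2)

begin: x=-1 y=1 heading=E
1. spin(right) → x=-1 y=1 heading=S
2. spin(right) → x=-1 y=1 heading=W
3. arc(right, 2) → x=-3 y=3 heading=N
4. straight(3) → x=-3 y=6 heading=N
5. arc(right, 2) → x=-1 y=8 heading=E
shorter routes all fall short; 5 is best.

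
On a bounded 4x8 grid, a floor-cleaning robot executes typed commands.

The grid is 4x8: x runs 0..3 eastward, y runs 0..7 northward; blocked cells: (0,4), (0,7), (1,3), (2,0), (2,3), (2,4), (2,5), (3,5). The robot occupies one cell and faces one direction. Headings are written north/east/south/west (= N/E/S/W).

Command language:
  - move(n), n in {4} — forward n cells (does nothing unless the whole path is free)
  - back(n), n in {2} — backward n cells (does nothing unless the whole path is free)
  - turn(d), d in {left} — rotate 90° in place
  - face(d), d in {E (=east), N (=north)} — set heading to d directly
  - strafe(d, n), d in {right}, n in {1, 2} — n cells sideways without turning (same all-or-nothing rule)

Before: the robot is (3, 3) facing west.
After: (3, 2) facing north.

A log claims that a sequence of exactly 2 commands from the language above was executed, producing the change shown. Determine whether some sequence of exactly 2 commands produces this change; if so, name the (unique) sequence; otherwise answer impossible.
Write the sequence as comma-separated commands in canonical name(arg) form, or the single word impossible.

checked all 2-command options: none fits.

impossible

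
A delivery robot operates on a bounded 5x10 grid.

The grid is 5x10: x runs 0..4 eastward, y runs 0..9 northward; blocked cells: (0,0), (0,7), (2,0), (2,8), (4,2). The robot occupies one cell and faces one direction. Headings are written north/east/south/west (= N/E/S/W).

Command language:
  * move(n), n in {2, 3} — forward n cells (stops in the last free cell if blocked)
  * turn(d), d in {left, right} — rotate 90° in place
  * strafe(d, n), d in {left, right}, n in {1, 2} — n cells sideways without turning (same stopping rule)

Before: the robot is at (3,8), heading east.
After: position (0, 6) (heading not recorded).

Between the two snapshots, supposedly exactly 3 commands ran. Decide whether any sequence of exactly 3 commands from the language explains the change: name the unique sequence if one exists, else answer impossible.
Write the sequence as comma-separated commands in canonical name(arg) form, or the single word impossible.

impossible

every 3-command combo misses the target.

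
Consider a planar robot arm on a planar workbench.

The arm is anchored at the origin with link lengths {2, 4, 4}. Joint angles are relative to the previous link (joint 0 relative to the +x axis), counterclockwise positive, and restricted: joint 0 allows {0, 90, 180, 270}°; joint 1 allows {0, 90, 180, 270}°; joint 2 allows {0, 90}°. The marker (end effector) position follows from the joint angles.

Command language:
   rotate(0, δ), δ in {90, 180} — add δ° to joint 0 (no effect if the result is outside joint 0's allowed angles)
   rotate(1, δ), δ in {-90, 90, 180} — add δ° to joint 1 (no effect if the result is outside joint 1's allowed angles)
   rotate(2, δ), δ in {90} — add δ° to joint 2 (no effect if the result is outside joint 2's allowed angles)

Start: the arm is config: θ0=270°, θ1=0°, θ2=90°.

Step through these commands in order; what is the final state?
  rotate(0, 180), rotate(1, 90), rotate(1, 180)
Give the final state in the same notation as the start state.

config: θ0=90°, θ1=270°, θ2=90°

t0: config: θ0=270°, θ1=0°, θ2=90°
[1] after rotate(0, 180): config: θ0=90°, θ1=0°, θ2=90°
[2] after rotate(1, 90): config: θ0=90°, θ1=90°, θ2=90°
[3] after rotate(1, 180): config: θ0=90°, θ1=270°, θ2=90°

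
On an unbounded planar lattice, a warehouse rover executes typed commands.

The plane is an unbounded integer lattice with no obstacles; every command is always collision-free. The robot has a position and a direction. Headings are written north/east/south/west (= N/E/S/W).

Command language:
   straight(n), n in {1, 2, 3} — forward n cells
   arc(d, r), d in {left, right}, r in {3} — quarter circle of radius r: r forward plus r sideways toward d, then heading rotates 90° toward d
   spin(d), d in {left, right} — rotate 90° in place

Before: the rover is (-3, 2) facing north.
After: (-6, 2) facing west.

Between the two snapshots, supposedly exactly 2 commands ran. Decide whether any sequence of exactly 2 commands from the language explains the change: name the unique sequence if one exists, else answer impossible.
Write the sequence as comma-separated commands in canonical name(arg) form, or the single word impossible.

key: position moved to (-6,2) AND the heading swung to W — translation plus rotation needed
t0: (-3, 2) facing north
t=1 spin(left) ⇒ (-3, 2) facing west
t=2 straight(3) ⇒ (-6, 2) facing west
all 49 alternatives checked — unique.

spin(left), straight(3)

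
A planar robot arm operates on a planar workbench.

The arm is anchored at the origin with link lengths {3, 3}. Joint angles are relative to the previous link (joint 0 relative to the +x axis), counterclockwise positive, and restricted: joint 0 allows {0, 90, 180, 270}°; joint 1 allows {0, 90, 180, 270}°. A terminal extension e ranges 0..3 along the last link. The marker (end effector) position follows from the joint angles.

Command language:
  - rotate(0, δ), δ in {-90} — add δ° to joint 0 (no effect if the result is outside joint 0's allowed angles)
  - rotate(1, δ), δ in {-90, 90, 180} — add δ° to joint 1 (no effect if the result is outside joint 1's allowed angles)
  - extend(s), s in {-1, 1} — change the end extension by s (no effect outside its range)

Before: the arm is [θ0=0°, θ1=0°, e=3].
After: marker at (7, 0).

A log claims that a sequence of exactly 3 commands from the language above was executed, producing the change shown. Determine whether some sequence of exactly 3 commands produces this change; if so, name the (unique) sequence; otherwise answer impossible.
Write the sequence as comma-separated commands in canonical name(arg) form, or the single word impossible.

extend(1), extend(-1), extend(-1)

key: order matters: swapping extend(1) and extend(-1) lands elsewhere
start: [θ0=0°, θ1=0°, e=3]
1. extend(1) → [θ0=0°, θ1=0°, e=3]
2. extend(-1) → [θ0=0°, θ1=0°, e=2]
3. extend(-1) → [θ0=0°, θ1=0°, e=1]
all 216 alternatives checked — unique.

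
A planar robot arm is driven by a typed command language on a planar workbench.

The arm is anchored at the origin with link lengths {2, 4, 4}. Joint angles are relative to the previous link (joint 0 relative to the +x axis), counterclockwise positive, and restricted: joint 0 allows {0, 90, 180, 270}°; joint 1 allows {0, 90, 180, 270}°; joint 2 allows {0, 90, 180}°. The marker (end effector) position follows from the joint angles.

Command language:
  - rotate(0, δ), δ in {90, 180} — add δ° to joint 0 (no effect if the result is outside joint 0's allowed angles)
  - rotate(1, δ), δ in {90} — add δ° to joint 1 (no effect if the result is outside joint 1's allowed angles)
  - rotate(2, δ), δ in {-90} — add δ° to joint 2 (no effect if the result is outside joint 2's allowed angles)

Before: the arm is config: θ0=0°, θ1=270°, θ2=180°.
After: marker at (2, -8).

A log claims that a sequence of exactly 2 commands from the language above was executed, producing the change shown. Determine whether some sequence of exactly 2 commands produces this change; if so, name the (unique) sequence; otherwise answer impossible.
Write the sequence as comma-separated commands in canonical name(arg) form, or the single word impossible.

rotate(2, -90), rotate(2, -90)

start: config: θ0=0°, θ1=270°, θ2=180°
[1] after rotate(2, -90): config: θ0=0°, θ1=270°, θ2=90°
[2] after rotate(2, -90): config: θ0=0°, θ1=270°, θ2=0°
no rival 2-sequence matches.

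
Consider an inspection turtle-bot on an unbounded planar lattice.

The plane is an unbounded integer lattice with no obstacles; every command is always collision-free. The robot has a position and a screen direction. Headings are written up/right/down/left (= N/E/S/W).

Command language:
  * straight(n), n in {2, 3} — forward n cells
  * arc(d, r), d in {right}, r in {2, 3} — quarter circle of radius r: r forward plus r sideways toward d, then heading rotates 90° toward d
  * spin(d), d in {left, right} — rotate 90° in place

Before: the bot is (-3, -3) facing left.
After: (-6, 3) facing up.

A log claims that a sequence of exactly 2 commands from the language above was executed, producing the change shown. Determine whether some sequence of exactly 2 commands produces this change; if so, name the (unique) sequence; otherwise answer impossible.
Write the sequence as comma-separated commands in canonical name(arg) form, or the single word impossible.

key: position moved to (-6,3) AND the heading swung to N — translation plus rotation needed
begin: (-3, -3) facing left
1. arc(right, 3) → (-6, 0) facing up
2. straight(3) → (-6, 3) facing up
no rival 2-sequence matches.

arc(right, 3), straight(3)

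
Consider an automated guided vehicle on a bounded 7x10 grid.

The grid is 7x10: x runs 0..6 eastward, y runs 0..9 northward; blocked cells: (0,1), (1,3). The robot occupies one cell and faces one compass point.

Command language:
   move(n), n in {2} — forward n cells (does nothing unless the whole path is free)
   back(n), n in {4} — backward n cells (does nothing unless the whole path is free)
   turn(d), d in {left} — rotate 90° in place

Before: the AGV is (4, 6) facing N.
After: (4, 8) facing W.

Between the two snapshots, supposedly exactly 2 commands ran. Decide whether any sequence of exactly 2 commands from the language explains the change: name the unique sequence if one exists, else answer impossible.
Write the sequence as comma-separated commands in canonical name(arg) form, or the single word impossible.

move(2), turn(left)

key: cell and facing (now W) both changed — the 2 commands mix motion and turning
begin: (4, 6) facing N
[1] after move(2): (4, 8) facing N
[2] after turn(left): (4, 8) facing W
all 9 alternatives checked — unique.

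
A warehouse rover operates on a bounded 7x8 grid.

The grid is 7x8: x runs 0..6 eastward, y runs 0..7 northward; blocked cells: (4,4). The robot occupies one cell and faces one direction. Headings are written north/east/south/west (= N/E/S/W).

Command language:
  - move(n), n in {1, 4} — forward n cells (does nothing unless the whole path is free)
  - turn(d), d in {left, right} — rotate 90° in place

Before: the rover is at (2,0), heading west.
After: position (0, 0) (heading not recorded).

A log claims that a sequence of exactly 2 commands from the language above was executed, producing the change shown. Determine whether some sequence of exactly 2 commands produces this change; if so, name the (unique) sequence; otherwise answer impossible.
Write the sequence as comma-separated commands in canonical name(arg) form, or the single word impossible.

start: at (2,0), heading west
step 1 (move(1)): at (1,0), heading west
step 2 (move(1)): at (0,0), heading west
uniquely the one of 16 2-step routes that fits.

move(1), move(1)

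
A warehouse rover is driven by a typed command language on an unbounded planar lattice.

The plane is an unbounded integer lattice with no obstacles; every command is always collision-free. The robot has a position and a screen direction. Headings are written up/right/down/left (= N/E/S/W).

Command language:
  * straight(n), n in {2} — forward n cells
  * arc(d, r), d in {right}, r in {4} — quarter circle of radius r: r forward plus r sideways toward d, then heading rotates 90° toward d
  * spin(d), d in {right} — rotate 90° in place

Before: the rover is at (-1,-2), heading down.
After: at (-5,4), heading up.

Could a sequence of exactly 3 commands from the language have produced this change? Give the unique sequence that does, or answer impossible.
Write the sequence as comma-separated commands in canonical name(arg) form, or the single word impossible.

spin(right), arc(right, 4), straight(2)

key: running straight(2) before spin(right) would end elsewhere — order is forced
t0: at (-1,-2), heading down
[1] after spin(right): at (-1,-2), heading left
[2] after arc(right, 4): at (-5,2), heading up
[3] after straight(2): at (-5,4), heading up
no rival 3-sequence matches.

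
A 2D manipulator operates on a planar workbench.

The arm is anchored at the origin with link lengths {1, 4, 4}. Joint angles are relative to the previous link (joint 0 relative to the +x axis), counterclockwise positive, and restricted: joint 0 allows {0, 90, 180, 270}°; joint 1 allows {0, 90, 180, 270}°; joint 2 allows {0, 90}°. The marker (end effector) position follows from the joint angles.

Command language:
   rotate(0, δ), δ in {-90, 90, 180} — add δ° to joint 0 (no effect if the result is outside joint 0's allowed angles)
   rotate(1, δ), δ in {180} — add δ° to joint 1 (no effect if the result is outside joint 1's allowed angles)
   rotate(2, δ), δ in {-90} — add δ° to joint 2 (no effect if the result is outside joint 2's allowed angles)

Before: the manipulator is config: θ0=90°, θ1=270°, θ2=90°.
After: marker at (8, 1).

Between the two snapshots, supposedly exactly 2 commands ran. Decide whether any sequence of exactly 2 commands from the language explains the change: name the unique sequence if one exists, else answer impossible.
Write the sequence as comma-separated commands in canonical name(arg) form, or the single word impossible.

rotate(2, -90), rotate(2, -90)

initial: config: θ0=90°, θ1=270°, θ2=90°
step 1 (rotate(2, -90)): config: θ0=90°, θ1=270°, θ2=0°
step 2 (rotate(2, -90)): config: θ0=90°, θ1=270°, θ2=0°
no other 2-command option fits: unique.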